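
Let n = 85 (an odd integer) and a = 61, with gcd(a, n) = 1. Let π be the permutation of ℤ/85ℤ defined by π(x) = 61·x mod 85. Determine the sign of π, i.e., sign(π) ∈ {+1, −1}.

-1

Trace 81: π^k(81) = [81, 11, 76, 46, 1, 61, 66] for k=0..6.
The orbit structure of x ↦ 61x mod 85: 10 orbits of sizes [16, 16, 16, 16, 16, 1, 1, 1, 1, 1].
n − c = 85 − 10 = 75; sign = (−1)^75 = -1.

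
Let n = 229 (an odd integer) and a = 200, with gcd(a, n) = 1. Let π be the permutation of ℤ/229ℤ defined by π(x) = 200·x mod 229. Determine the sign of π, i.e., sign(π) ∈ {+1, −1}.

-1

Start at x=222: 222 → 203 → 67 → 118 → 13 → 81 → 170 → … (one orbit).
2 cycles of lengths [228, 1].
With 2 cycles on 229 points, sign = (−1)^{229−2} = -1.
Via Zolotarev, sign(π_{200}) = (200|229) = -1.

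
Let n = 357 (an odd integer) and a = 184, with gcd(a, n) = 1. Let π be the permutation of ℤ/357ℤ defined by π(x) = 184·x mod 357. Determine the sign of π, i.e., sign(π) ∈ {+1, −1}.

-1

Trace 37: π^k(37) = [37, 25, 316, 310, 277, 274, 79] for k=0..6.
Cycle lengths of π_184 on ℤ/357ℤ: [48, 48, 48, 48, 48, 48, 16, 16, 16, 3, 3, 3, 3, 3, 3, 1, 1, 1]; 18 cycles in total.
With 18 cycles on 357 points, sign = (−1)^{357−18} = -1.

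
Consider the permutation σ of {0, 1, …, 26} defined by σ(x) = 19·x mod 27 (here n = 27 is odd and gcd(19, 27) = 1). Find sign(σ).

+1

Start at x=1: 1 → 19 → 10 → 1 (one orbit).
15 cycles of lengths [3, 3, 3, 3, 3, 3, 1, 1, 1, 1, 1, 1, 1, 1, 1].
Σ(ℓ_i−1) = 27−15 = 12; sign = (−1)^12 = +1.
The Jacobi symbol (19|27) = +1 (Zolotarev) agrees.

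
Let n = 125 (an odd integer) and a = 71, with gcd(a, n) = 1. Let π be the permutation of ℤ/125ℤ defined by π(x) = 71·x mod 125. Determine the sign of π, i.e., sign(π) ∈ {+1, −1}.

+1

Trace 51: π^k(51) = [51, 121, 91, 86, 106, 26, 96] for k=0..6.
13 cycles of lengths [25, 25, 25, 25, 5, 5, 5, 5, 1, 1, 1, 1, 1].
n − c = 125 − 13 = 112; sign = (−1)^112 = +1.
Via Zolotarev, sign(π_{71}) = (71|125) = +1.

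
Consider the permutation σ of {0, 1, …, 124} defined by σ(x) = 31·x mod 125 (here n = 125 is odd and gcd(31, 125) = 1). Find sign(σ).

Start at x=86: 86 → 41 → 21 → 26 → 56 → 111 → 66 → … (one orbit).
Cycle type of π: 25×4 + 5×4 + 1×5; total 13 cycles.
n − c = 125 − 13 = 112; sign = (−1)^112 = +1.
Zolotarev: (31|125) = +1, matching the cycle-count sign.

+1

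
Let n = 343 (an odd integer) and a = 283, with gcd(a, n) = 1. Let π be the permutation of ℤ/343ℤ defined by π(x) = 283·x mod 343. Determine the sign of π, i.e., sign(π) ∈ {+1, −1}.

Start at x=34: 34 → 18 → 292 → 316 → 248 → 212 → 314 → … (one orbit).
Cycle lengths of π_283 on ℤ/343ℤ: [294, 42, 6, 1]; 4 cycles in total.
sign(π) = (−1)^{n − #cycles} = (−1)^{343−4} = (−1)^339 = -1.
The Jacobi symbol (283|343) = -1 (Zolotarev) agrees.

-1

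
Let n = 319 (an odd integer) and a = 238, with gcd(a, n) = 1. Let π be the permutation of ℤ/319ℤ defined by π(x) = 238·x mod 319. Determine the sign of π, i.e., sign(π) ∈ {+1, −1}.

Start at x=283: 283 → 45 → 183 → 170 → 266 → 146 → 296 → … (one orbit).
The orbit structure of x ↦ 238x mod 319: 8 orbits of sizes [70, 70, 70, 70, 14, 14, 10, 1].
8 cycles on 319: each ℓ→(−1)^(ℓ−1), product (−1)^311 = -1.
Check: (238/319) = -1 by Zolotarev.

-1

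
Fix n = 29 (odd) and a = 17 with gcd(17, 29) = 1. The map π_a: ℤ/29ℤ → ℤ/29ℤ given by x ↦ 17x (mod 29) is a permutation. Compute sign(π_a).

Trace 1: π^k(1) = [1, 17, 28, 12] for k=0..3.
Cycle type of π: 4×7 + 1; total 8 cycles.
8 cycles on 29: each ℓ→(−1)^(ℓ−1), product (−1)^21 = -1.

-1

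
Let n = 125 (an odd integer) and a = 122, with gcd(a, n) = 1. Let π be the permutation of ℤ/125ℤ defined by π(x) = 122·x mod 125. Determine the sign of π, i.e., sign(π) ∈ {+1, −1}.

Start at x=118: 118 → 21 → 62 → 64 → 58 → 76 → 22 → … (one orbit).
4 cycles of lengths [100, 20, 4, 1].
125 − 4 = 121 transpositions; sign(π) = (−1)^121 = -1.
(122|125)_J = -1 (Zolotarev's lemma cross-check).

-1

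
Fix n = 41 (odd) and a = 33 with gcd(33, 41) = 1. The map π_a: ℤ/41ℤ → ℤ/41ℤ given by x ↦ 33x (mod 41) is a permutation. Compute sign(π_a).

Trace 32: π^k(32) = [32, 31, 39, 16, 36, 40, 8] for k=0..6.
Cycle type of π: 20×2 + 1; total 3 cycles.
sign(π) = (−1)^{n − #cycles} = (−1)^{41−3} = (−1)^38 = +1.

+1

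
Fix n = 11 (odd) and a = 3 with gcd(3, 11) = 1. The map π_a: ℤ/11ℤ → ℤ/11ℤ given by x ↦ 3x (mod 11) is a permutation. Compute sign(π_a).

+1

Trace 4: π^k(4) = [4, 1, 3, 9, 5] for k=0..4.
The orbit structure of x ↦ 3x mod 11: 3 orbits of sizes [5, 5, 1].
n − c = 11 − 3 = 8; sign = (−1)^8 = +1.
The Jacobi symbol (3|11) = +1 (Zolotarev) agrees.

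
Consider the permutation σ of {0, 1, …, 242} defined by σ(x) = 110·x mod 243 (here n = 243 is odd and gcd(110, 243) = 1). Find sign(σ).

Trace 23: π^k(23) = [23, 100, 65, 103, 152, 196, 176] for k=0..6.
Cycle lengths of π_110 on ℤ/243ℤ: [162, 54, 18, 6, 2, 1]; 6 cycles in total.
With 6 cycles on 243 points, sign = (−1)^{243−6} = -1.
Zolotarev: (110|243) = -1, matching the cycle-count sign.

-1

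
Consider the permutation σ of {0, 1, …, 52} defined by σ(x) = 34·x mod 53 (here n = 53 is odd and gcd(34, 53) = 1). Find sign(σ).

-1

Start at x=37: 37 → 39 → 1 → 34 → 43 → 31 → 47 → … (one orbit).
Cycle lengths of π_34 on ℤ/53ℤ: [52, 1]; 2 cycles in total.
53 − 2 = 51 transpositions; sign(π) = (−1)^51 = -1.
Check: (34/53) = -1 by Zolotarev.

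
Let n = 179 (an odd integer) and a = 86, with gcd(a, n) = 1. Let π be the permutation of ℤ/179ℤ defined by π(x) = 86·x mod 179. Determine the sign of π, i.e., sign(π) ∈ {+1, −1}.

-1

Trace 66: π^k(66) = [66, 127, 3, 79, 171, 28, 81] for k=0..6.
2 cycles of lengths [178, 1].
Σ(ℓ_i−1) = 179−2 = 177; sign = (−1)^177 = -1.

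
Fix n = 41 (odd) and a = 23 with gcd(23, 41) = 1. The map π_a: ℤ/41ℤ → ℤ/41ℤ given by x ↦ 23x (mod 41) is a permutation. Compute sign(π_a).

+1

Start at x=18: 18 → 4 → 10 → 25 → 1 → 23 → 37 → … (one orbit).
π_23 has 5 disjoint cycles with lengths [10, 10, 10, 10, 1] on {0,…,40}.
5 cycles on 41: each ℓ→(−1)^(ℓ−1), product (−1)^36 = +1.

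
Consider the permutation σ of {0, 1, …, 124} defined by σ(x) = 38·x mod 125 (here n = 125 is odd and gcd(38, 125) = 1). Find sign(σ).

Start at x=33: 33 → 4 → 27 → 26 → 113 → 44 → 47 → … (one orbit).
The orbit structure of x ↦ 38x mod 125: 4 orbits of sizes [100, 20, 4, 1].
With 4 cycles on 125 points, sign = (−1)^{125−4} = -1.

-1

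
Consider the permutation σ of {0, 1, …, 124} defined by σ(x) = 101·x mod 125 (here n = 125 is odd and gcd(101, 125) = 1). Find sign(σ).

Start at x=76: 76 → 51 → 26 → 1 → 101 → 76 (one orbit).
45 cycles of lengths [5, 5, 5, 5, 5, 5, 5, 5, 5, 5, 5, 5, 5, 5, 5, 5, 5, 5, 5, 5, 1, 1, 1, 1, 1, 1, 1, 1, 1, 1, 1, 1, 1, 1, 1, 1, 1, 1, 1, 1, 1, 1, 1, 1, 1].
45 cycles on 125: each ℓ→(−1)^(ℓ−1), product (−1)^80 = +1.

+1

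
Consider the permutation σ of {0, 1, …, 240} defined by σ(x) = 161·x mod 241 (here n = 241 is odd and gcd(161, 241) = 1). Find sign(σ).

+1

Orbit of 90 under x↦161x: [90, 30, 10, 164, 135, 45, 15]… (length divides ord_241(161)).
π_161 has 3 disjoint cycles with lengths [120, 120, 1] on {0,…,240}.
241 − 3 = 238 transpositions; sign(π) = (−1)^238 = +1.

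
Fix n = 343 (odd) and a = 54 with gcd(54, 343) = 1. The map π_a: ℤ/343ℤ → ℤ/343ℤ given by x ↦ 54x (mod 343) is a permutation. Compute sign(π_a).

-1

Orbit of 52 under x↦54x: [52, 64, 26, 32, 13, 16, 178]… (length divides ord_343(54)).
The orbit structure of x ↦ 54x mod 343: 4 orbits of sizes [294, 42, 6, 1].
n − c = 343 − 4 = 339; sign = (−1)^339 = -1.
(54|343)_J = -1 (Zolotarev's lemma cross-check).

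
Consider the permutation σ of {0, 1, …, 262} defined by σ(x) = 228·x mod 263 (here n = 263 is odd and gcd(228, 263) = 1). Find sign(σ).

Orbit of 196 under x↦228x: [196, 241, 244, 139, 132, 114, 218]… (length divides ord_263(228)).
Cycle lengths of π_228 on ℤ/263ℤ: [262, 1]; 2 cycles in total.
Σ(ℓ_i−1) = 263−2 = 261; sign = (−1)^261 = -1.
Via Zolotarev, sign(π_{228}) = (228|263) = -1.

-1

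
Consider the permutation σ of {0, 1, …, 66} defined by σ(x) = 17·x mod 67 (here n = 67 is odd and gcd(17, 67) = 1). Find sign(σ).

+1

Start at x=29: 29 → 24 → 6 → 35 → 59 → 65 → 33 → … (one orbit).
3 cycles of lengths [33, 33, 1].
With 3 cycles on 67 points, sign = (−1)^{67−3} = +1.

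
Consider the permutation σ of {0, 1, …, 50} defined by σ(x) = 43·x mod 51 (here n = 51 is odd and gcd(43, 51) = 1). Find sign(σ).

Start at x=1: 1 → 43 → 13 → 49 → 16 → 25 → 4 → … (one orbit).
9 cycles of lengths [8, 8, 8, 8, 8, 8, 1, 1, 1].
n − c = 51 − 9 = 42; sign = (−1)^42 = +1.
The Jacobi symbol (43|51) = +1 (Zolotarev) agrees.

+1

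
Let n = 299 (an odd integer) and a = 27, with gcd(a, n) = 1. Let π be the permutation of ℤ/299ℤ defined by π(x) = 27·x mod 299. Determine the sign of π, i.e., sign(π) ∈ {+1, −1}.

+1

Start at x=1: 1 → 27 → 131 → 248 → 118 → 196 → 209 → … (one orbit).
39 cycles of lengths [11, 11, 11, 11, 11, 11, 11, 11, 11, 11, 11, 11, 11, 11, 11, 11, 11, 11, 11, 11, 11, 11, 11, 11, 11, 11, 1, 1, 1, 1, 1, 1, 1, 1, 1, 1, 1, 1, 1].
With 39 cycles on 299 points, sign = (−1)^{299−39} = +1.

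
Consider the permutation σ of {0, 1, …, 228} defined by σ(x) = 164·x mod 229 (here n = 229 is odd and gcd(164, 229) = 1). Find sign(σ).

-1

Orbit of 206 under x↦164x: [206, 121, 150, 97, 107, 144, 29]… (length divides ord_229(164)).
Decompose π into cycles: lengths [228, 1] (2 cycles, including the fixed point 0).
Σ(ℓ_i−1) = 229−2 = 227; sign = (−1)^227 = -1.
Check: (164/229) = -1 by Zolotarev.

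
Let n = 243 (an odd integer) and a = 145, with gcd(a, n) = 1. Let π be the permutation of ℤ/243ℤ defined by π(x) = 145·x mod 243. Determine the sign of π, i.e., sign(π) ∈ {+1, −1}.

+1

Start at x=118: 118 → 100 → 163 → 64 → 46 → 109 → 10 → … (one orbit).
The orbit structure of x ↦ 145x mod 243: 27 orbits of sizes [27, 27, 27, 27, 27, 27, 9, 9, 9, 9, 9, 9, 3, 3, 3, 3, 3, 3, 1, 1, 1, 1, 1, 1, 1, 1, 1].
243 − 27 = 216 transpositions; sign(π) = (−1)^216 = +1.
(145|243)_J = +1 (Zolotarev's lemma cross-check).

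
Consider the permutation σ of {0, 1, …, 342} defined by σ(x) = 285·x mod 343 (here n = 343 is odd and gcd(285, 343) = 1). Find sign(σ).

-1

Start at x=241: 241 → 85 → 215 → 221 → 216 → 163 → 150 → … (one orbit).
π_285 has 4 disjoint cycles with lengths [294, 42, 6, 1] on {0,…,342}.
n − c = 343 − 4 = 339; sign = (−1)^339 = -1.
The Jacobi symbol (285|343) = -1 (Zolotarev) agrees.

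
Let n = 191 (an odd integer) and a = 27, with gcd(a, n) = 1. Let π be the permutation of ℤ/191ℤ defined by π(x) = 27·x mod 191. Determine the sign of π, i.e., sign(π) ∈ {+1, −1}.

Start at x=2: 2 → 54 → 121 → 20 → 158 → 64 → 9 → … (one orbit).
π_27 has 3 disjoint cycles with lengths [95, 95, 1] on {0,…,190}.
191 − 3 = 188 transpositions; sign(π) = (−1)^188 = +1.
Zolotarev: (27|191) = +1, matching the cycle-count sign.

+1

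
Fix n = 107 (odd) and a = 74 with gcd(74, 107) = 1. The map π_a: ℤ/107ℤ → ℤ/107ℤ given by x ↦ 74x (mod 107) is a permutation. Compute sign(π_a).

-1

Start at x=57: 57 → 45 → 13 → 106 → 33 → 88 → 92 → … (one orbit).
2 cycles of lengths [106, 1].
107 − 2 = 105 transpositions; sign(π) = (−1)^105 = -1.
Via Zolotarev, sign(π_{74}) = (74|107) = -1.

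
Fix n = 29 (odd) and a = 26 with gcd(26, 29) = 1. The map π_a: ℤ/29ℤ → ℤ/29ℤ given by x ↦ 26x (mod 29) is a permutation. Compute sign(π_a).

Orbit of 13 under x↦26x: [13, 19, 1, 26, 9, 2, 23]… (length divides ord_29(26)).
The orbit structure of x ↦ 26x mod 29: 2 orbits of sizes [28, 1].
29 − 2 = 27 transpositions; sign(π) = (−1)^27 = -1.

-1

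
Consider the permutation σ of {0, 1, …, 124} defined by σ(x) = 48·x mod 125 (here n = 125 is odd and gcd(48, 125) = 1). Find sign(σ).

Trace 26: π^k(26) = [26, 123, 29, 17, 66, 43, 64] for k=0..6.
Cycle lengths of π_48 on ℤ/125ℤ: [100, 20, 4, 1]; 4 cycles in total.
With 4 cycles on 125 points, sign = (−1)^{125−4} = -1.
Via Zolotarev, sign(π_{48}) = (48|125) = -1.

-1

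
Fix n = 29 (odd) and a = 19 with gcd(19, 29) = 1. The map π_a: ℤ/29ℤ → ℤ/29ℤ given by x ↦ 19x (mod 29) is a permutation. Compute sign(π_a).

Trace 7: π^k(7) = [7, 17, 4, 18, 23, 2, 9] for k=0..6.
π_19 has 2 disjoint cycles with lengths [28, 1] on {0,…,28}.
sign(π) = (−1)^{n − #cycles} = (−1)^{29−2} = (−1)^27 = -1.
(19|29)_J = -1 (Zolotarev's lemma cross-check).

-1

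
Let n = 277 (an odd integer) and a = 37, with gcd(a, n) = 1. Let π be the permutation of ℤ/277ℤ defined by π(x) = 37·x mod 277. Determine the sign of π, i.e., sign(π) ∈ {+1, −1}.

-1

Trace 261: π^k(261) = [261, 239, 256, 54, 59, 244, 164] for k=0..6.
Cycle type of π: 92×3 + 1; total 4 cycles.
With 4 cycles on 277 points, sign = (−1)^{277−4} = -1.
Zolotarev: (37|277) = -1, matching the cycle-count sign.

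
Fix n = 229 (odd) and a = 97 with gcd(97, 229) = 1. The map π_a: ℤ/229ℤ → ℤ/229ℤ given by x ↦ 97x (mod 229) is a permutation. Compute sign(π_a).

Trace 174: π^k(174) = [174, 161, 45, 14, 213, 51, 138] for k=0..6.
Cycle lengths of π_97 on ℤ/229ℤ: [114, 114, 1]; 3 cycles in total.
3 cycles on 229: each ℓ→(−1)^(ℓ−1), product (−1)^226 = +1.
Via Zolotarev, sign(π_{97}) = (97|229) = +1.

+1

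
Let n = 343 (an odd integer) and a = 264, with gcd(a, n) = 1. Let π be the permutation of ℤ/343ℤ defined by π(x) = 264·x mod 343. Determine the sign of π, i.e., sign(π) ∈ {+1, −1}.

-1

Orbit of 215 under x↦264x: [215, 165, 342, 79, 276, 148, 313]… (length divides ord_343(264)).
16 cycles of lengths [42, 42, 42, 42, 42, 42, 42, 6, 6, 6, 6, 6, 6, 6, 6, 1].
With 16 cycles on 343 points, sign = (−1)^{343−16} = -1.
(264|343)_J = -1 (Zolotarev's lemma cross-check).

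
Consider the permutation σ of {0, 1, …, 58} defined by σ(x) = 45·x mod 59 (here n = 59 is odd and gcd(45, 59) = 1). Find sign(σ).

+1

Orbit of 26 under x↦45x: [26, 49, 22, 46, 5, 48, 36]… (length divides ord_59(45)).
Decompose π into cycles: lengths [29, 29, 1] (3 cycles, including the fixed point 0).
59 − 3 = 56 transpositions; sign(π) = (−1)^56 = +1.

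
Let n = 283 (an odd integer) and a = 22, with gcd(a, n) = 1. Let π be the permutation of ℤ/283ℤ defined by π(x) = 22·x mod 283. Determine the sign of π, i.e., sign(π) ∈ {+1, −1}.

Start at x=166: 166 → 256 → 255 → 233 → 32 → 138 → 206 → … (one orbit).
Decompose π into cycles: lengths [282, 1] (2 cycles, including the fixed point 0).
sign(π) = (−1)^{n − #cycles} = (−1)^{283−2} = (−1)^281 = -1.
The Jacobi symbol (22|283) = -1 (Zolotarev) agrees.

-1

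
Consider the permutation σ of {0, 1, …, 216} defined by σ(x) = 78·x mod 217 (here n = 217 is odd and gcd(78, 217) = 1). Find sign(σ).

Trace 78: π^k(78) = [78, 8, 190, 64, 1] for k=0..4.
Decompose π into cycles: lengths [5, 5, 5, 5, 5, 5, 5, 5, 5, 5, 5, 5, 5, 5, 5, 5, 5, 5, 5, 5, 5, 5, 5, 5, 5, 5, 5, 5, 5, 5, 5, 5, 5, 5, 5, 5, 5, 5, 5, 5, 5, 5, 1, 1, 1, 1, 1, 1, 1] (49 cycles, including the fixed point 0).
Σ(ℓ_i−1) = 217−49 = 168; sign = (−1)^168 = +1.

+1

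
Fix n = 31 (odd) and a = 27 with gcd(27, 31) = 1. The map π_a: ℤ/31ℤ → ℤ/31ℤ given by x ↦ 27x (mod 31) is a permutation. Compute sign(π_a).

-1

Start at x=8: 8 → 30 → 4 → 15 → 2 → 23 → 1 → … (one orbit).
Cycle type of π: 10×3 + 1; total 4 cycles.
4 cycles on 31: each ℓ→(−1)^(ℓ−1), product (−1)^27 = -1.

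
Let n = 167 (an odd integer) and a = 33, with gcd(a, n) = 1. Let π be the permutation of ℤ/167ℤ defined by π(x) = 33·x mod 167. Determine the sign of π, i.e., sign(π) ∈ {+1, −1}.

+1

Start at x=114: 114 → 88 → 65 → 141 → 144 → 76 → 3 → … (one orbit).
Cycle type of π: 83×2 + 1; total 3 cycles.
3 cycles on 167: each ℓ→(−1)^(ℓ−1), product (−1)^164 = +1.
The Jacobi symbol (33|167) = +1 (Zolotarev) agrees.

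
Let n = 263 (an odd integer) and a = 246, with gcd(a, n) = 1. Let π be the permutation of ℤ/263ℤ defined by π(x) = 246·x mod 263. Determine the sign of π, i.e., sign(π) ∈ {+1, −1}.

-1

Orbit of 83 under x↦246x: [83, 167, 54, 134, 89, 65, 210]… (length divides ord_263(246)).
Decompose π into cycles: lengths [262, 1] (2 cycles, including the fixed point 0).
n − c = 263 − 2 = 261; sign = (−1)^261 = -1.
Via Zolotarev, sign(π_{246}) = (246|263) = -1.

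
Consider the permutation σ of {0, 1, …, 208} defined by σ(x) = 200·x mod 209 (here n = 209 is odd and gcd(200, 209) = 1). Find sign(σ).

+1

Trace 169: π^k(169) = [169, 151, 104, 109, 64, 51, 168] for k=0..6.
Cycle lengths of π_200 on ℤ/209ℤ: [90, 90, 18, 10, 1]; 5 cycles in total.
With 5 cycles on 209 points, sign = (−1)^{209−5} = +1.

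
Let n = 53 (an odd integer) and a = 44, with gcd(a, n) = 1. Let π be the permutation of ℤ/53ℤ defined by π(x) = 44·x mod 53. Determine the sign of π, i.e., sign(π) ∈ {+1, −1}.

+1

Orbit of 47 under x↦44x: [47, 1, 44, 28, 13, 42, 46]… (length divides ord_53(44)).
π_44 has 5 disjoint cycles with lengths [13, 13, 13, 13, 1] on {0,…,52}.
sign(π) = (−1)^{n − #cycles} = (−1)^{53−5} = (−1)^48 = +1.
Zolotarev: (44|53) = +1, matching the cycle-count sign.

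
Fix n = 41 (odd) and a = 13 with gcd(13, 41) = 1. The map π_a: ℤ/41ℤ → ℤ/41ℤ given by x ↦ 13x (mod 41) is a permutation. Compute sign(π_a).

Start at x=25: 25 → 38 → 2 → 26 → 10 → 7 → 9 → … (one orbit).
2 cycles of lengths [40, 1].
2 cycles on 41: each ℓ→(−1)^(ℓ−1), product (−1)^39 = -1.

-1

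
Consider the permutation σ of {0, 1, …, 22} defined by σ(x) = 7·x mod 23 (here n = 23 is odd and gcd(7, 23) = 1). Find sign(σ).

Orbit of 4 under x↦7x: [4, 5, 12, 15, 13, 22, 16]… (length divides ord_23(7)).
The orbit structure of x ↦ 7x mod 23: 2 orbits of sizes [22, 1].
23 − 2 = 21 transpositions; sign(π) = (−1)^21 = -1.

-1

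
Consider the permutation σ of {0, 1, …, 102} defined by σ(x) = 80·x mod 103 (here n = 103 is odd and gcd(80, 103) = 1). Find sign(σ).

Trace 76: π^k(76) = [76, 3, 34, 42, 64, 73, 72] for k=0..6.
Cycle type of π: 34×3 + 1; total 4 cycles.
4 cycles on 103: each ℓ→(−1)^(ℓ−1), product (−1)^99 = -1.
The Jacobi symbol (80|103) = -1 (Zolotarev) agrees.

-1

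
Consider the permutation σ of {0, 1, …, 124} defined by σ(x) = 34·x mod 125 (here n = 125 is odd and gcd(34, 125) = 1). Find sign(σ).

+1

Start at x=114: 114 → 1 → 34 → 31 → 54 → 86 → 49 → … (one orbit).
Decompose π into cycles: lengths [50, 50, 10, 10, 2, 2, 1] (7 cycles, including the fixed point 0).
With 7 cycles on 125 points, sign = (−1)^{125−7} = +1.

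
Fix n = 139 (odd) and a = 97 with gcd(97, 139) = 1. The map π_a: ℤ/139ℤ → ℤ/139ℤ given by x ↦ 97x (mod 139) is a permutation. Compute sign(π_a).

Start at x=42: 42 → 43 → 1 → 97 → 96 → 138 → 42 (one orbit).
Decompose π into cycles: lengths [6, 6, 6, 6, 6, 6, 6, 6, 6, 6, 6, 6, 6, 6, 6, 6, 6, 6, 6, 6, 6, 6, 6, 1] (24 cycles, including the fixed point 0).
Σ(ℓ_i−1) = 139−24 = 115; sign = (−1)^115 = -1.

-1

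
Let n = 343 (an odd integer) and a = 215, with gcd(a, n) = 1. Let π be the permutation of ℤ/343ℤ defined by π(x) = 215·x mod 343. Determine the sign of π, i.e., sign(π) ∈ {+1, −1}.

-1

Trace 67: π^k(67) = [67, 342, 128, 80, 50, 117, 116] for k=0..6.
16 cycles of lengths [42, 42, 42, 42, 42, 42, 42, 6, 6, 6, 6, 6, 6, 6, 6, 1].
16 cycles on 343: each ℓ→(−1)^(ℓ−1), product (−1)^327 = -1.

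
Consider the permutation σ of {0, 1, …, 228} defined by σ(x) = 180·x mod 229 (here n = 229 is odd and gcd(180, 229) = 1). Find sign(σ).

+1

Orbit of 184 under x↦180x: [184, 144, 43, 183, 193, 161, 126]… (length divides ord_229(180)).
Cycle type of π: 57×4 + 1; total 5 cycles.
Σ(ℓ_i−1) = 229−5 = 224; sign = (−1)^224 = +1.
Zolotarev: (180|229) = +1, matching the cycle-count sign.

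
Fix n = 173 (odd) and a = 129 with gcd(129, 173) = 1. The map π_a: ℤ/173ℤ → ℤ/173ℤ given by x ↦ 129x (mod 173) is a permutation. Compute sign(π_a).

-1

Orbit of 144 under x↦129x: [144, 65, 81, 69, 78, 28, 152]… (length divides ord_173(129)).
Decompose π into cycles: lengths [172, 1] (2 cycles, including the fixed point 0).
2 cycles on 173: each ℓ→(−1)^(ℓ−1), product (−1)^171 = -1.
Zolotarev: (129|173) = -1, matching the cycle-count sign.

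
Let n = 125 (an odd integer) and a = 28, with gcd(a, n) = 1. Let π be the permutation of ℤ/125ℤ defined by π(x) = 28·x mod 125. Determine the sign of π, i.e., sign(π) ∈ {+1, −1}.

-1

Trace 24: π^k(24) = [24, 47, 66, 98, 119, 82, 46] for k=0..6.
Cycle lengths of π_28 on ℤ/125ℤ: [100, 20, 4, 1]; 4 cycles in total.
sign(π) = (−1)^{n − #cycles} = (−1)^{125−4} = (−1)^121 = -1.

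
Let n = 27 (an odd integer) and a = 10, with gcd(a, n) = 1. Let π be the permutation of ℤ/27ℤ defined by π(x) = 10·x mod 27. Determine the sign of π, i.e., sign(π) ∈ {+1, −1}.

+1

Orbit of 10 under x↦10x: [10, 19, 1]… (length divides ord_27(10)).
Cycle type of π: 3×6 + 1×9; total 15 cycles.
Σ(ℓ_i−1) = 27−15 = 12; sign = (−1)^12 = +1.
Via Zolotarev, sign(π_{10}) = (10|27) = +1.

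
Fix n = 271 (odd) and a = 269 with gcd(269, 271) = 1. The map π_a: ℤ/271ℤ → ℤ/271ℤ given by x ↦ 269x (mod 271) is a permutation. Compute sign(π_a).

-1

Trace 69: π^k(69) = [69, 133, 5, 261, 20, 231, 80] for k=0..6.
π_269 has 2 disjoint cycles with lengths [270, 1] on {0,…,270}.
With 2 cycles on 271 points, sign = (−1)^{271−2} = -1.
The Jacobi symbol (269|271) = -1 (Zolotarev) agrees.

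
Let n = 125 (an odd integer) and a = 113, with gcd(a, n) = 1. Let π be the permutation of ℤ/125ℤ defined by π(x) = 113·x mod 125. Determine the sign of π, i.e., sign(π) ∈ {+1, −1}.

-1

Orbit of 102 under x↦113x: [102, 26, 63, 119, 72, 11, 118]… (length divides ord_125(113)).
Cycle lengths of π_113 on ℤ/125ℤ: [100, 20, 4, 1]; 4 cycles in total.
Σ(ℓ_i−1) = 125−4 = 121; sign = (−1)^121 = -1.
(113|125)_J = -1 (Zolotarev's lemma cross-check).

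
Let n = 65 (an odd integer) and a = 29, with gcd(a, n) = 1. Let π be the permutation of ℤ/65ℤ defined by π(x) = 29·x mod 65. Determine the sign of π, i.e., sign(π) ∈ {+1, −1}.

Start at x=61: 61 → 14 → 16 → 9 → 1 → 29 → 61 (one orbit).
π_29 has 15 disjoint cycles with lengths [6, 6, 6, 6, 6, 6, 6, 6, 3, 3, 3, 3, 2, 2, 1] on {0,…,64}.
65 − 15 = 50 transpositions; sign(π) = (−1)^50 = +1.
The Jacobi symbol (29|65) = +1 (Zolotarev) agrees.

+1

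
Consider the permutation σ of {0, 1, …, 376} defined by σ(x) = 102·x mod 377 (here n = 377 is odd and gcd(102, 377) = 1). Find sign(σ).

+1

Trace 242: π^k(242) = [242, 179, 162, 313, 258, 303, 369] for k=0..6.
7 cycles of lengths [84, 84, 84, 84, 28, 12, 1].
Σ(ℓ_i−1) = 377−7 = 370; sign = (−1)^370 = +1.
The Jacobi symbol (102|377) = +1 (Zolotarev) agrees.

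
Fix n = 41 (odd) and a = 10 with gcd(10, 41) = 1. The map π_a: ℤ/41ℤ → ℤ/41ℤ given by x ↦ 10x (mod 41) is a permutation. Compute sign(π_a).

+1

Start at x=16: 16 → 37 → 1 → 10 → 18 → 16 (one orbit).
The orbit structure of x ↦ 10x mod 41: 9 orbits of sizes [5, 5, 5, 5, 5, 5, 5, 5, 1].
sign(π) = (−1)^{n − #cycles} = (−1)^{41−9} = (−1)^32 = +1.
Via Zolotarev, sign(π_{10}) = (10|41) = +1.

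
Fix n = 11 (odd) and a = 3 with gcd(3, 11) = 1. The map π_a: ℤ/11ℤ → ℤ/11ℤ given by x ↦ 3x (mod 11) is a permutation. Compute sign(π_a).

+1

Orbit of 9 under x↦3x: [9, 5, 4, 1, 3]… (length divides ord_11(3)).
The orbit structure of x ↦ 3x mod 11: 3 orbits of sizes [5, 5, 1].
Σ(ℓ_i−1) = 11−3 = 8; sign = (−1)^8 = +1.
Via Zolotarev, sign(π_{3}) = (3|11) = +1.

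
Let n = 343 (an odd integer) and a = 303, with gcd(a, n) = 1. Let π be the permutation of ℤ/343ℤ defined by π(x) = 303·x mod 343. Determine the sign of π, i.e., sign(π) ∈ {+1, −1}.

Trace 149: π^k(149) = [149, 214, 15, 86, 333, 57, 121] for k=0..6.
Cycle lengths of π_303 on ℤ/343ℤ: [147, 147, 21, 21, 3, 3, 1]; 7 cycles in total.
With 7 cycles on 343 points, sign = (−1)^{343−7} = +1.

+1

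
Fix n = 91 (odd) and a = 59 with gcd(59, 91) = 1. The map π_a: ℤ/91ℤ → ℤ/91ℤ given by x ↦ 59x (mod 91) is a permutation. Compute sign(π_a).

+1

Orbit of 34 under x↦59x: [34, 4, 54, 1, 59, 23, 83]… (length divides ord_91(59)).
Decompose π into cycles: lengths [12, 12, 12, 12, 12, 12, 12, 6, 1] (9 cycles, including the fixed point 0).
n − c = 91 − 9 = 82; sign = (−1)^82 = +1.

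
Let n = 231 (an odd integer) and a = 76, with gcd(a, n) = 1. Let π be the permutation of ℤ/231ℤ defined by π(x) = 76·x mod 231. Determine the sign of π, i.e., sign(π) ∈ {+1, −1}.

+1

Trace 76: π^k(76) = [76, 1] for k=0..1.
Cycle type of π: 2×114 + 1×3; total 117 cycles.
231 − 117 = 114 transpositions; sign(π) = (−1)^114 = +1.
Check: (76/231) = +1 by Zolotarev.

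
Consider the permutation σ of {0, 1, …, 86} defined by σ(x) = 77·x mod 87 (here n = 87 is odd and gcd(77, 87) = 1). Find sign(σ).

+1

Orbit of 7 under x↦77x: [7, 17, 4, 47, 52, 2, 67]… (length divides ord_87(77)).
Cycle lengths of π_77 on ℤ/87ℤ: [28, 28, 28, 2, 1]; 5 cycles in total.
With 5 cycles on 87 points, sign = (−1)^{87−5} = +1.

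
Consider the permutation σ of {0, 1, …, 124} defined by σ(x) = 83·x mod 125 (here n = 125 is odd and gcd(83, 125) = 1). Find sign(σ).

Start at x=116: 116 → 3 → 124 → 42 → 111 → 88 → 54 → … (one orbit).
The orbit structure of x ↦ 83x mod 125: 4 orbits of sizes [100, 20, 4, 1].
125 − 4 = 121 transpositions; sign(π) = (−1)^121 = -1.
Check: (83/125) = -1 by Zolotarev.

-1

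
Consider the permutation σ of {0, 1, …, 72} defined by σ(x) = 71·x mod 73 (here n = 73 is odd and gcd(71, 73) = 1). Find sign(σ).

+1

Start at x=65: 65 → 16 → 41 → 64 → 18 → 37 → 72 → … (one orbit).
π_71 has 5 disjoint cycles with lengths [18, 18, 18, 18, 1] on {0,…,72}.
Σ(ℓ_i−1) = 73−5 = 68; sign = (−1)^68 = +1.
Zolotarev: (71|73) = +1, matching the cycle-count sign.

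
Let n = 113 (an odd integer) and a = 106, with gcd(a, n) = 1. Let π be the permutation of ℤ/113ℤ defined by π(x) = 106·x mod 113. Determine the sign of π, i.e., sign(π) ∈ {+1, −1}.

+1

Trace 49: π^k(49) = [49, 109, 28, 30, 16, 1, 106] for k=0..6.
π_106 has 17 disjoint cycles with lengths [7, 7, 7, 7, 7, 7, 7, 7, 7, 7, 7, 7, 7, 7, 7, 7, 1] on {0,…,112}.
With 17 cycles on 113 points, sign = (−1)^{113−17} = +1.
(106|113)_J = +1 (Zolotarev's lemma cross-check).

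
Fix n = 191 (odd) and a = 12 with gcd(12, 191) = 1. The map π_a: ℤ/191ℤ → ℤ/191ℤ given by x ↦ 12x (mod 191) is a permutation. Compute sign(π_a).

Start at x=18: 18 → 25 → 109 → 162 → 34 → 26 → 121 → … (one orbit).
Cycle type of π: 95×2 + 1; total 3 cycles.
n − c = 191 − 3 = 188; sign = (−1)^188 = +1.
Via Zolotarev, sign(π_{12}) = (12|191) = +1.

+1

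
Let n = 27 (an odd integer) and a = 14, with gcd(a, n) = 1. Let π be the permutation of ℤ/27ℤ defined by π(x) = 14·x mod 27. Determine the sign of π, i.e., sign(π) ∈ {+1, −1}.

-1

Orbit of 23 under x↦14x: [23, 25, 26, 13, 20, 10, 5]… (length divides ord_27(14)).
The orbit structure of x ↦ 14x mod 27: 4 orbits of sizes [18, 6, 2, 1].
4 cycles on 27: each ℓ→(−1)^(ℓ−1), product (−1)^23 = -1.
Via Zolotarev, sign(π_{14}) = (14|27) = -1.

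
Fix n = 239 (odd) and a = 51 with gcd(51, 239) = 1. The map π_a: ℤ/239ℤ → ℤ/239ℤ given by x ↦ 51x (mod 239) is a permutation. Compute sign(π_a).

+1

Start at x=166: 166 → 101 → 132 → 40 → 128 → 75 → 1 → … (one orbit).
Cycle type of π: 17×14 + 1; total 15 cycles.
15 cycles on 239: each ℓ→(−1)^(ℓ−1), product (−1)^224 = +1.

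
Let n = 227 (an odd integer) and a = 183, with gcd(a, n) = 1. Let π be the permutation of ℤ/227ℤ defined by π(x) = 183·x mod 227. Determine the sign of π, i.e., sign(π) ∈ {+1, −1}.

-1

Orbit of 191 under x↦183x: [191, 222, 220, 81, 68, 186, 215]… (length divides ord_227(183)).
π_183 has 2 disjoint cycles with lengths [226, 1] on {0,…,226}.
n − c = 227 − 2 = 225; sign = (−1)^225 = -1.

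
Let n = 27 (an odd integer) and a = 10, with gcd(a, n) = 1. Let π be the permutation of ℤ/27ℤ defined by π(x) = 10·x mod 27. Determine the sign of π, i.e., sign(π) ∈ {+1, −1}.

Trace 19: π^k(19) = [19, 1, 10] for k=0..2.
The orbit structure of x ↦ 10x mod 27: 15 orbits of sizes [3, 3, 3, 3, 3, 3, 1, 1, 1, 1, 1, 1, 1, 1, 1].
15 cycles on 27: each ℓ→(−1)^(ℓ−1), product (−1)^12 = +1.
(10|27)_J = +1 (Zolotarev's lemma cross-check).

+1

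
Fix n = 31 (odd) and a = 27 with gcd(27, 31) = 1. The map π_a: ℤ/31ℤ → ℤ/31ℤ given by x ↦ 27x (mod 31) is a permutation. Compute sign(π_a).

Orbit of 4 under x↦27x: [4, 15, 2, 23, 1, 27, 16]… (length divides ord_31(27)).
Decompose π into cycles: lengths [10, 10, 10, 1] (4 cycles, including the fixed point 0).
31 − 4 = 27 transpositions; sign(π) = (−1)^27 = -1.

-1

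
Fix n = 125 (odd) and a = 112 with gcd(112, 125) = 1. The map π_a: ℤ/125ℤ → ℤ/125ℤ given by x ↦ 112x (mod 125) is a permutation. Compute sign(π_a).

Trace 17: π^k(17) = [17, 29, 123, 26, 37, 19, 3] for k=0..6.
The orbit structure of x ↦ 112x mod 125: 4 orbits of sizes [100, 20, 4, 1].
Σ(ℓ_i−1) = 125−4 = 121; sign = (−1)^121 = -1.
The Jacobi symbol (112|125) = -1 (Zolotarev) agrees.

-1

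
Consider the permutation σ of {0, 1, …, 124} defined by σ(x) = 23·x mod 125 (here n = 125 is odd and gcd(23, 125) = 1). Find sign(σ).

-1

Start at x=78: 78 → 44 → 12 → 26 → 98 → 4 → 92 → … (one orbit).
4 cycles of lengths [100, 20, 4, 1].
Σ(ℓ_i−1) = 125−4 = 121; sign = (−1)^121 = -1.
Via Zolotarev, sign(π_{23}) = (23|125) = -1.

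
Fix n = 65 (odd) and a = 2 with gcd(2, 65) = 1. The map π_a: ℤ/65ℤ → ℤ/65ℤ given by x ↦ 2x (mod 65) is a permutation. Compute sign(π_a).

+1

Trace 49: π^k(49) = [49, 33, 1, 2, 4, 8, 16] for k=0..6.
Decompose π into cycles: lengths [12, 12, 12, 12, 12, 4, 1] (7 cycles, including the fixed point 0).
Σ(ℓ_i−1) = 65−7 = 58; sign = (−1)^58 = +1.
The Jacobi symbol (2|65) = +1 (Zolotarev) agrees.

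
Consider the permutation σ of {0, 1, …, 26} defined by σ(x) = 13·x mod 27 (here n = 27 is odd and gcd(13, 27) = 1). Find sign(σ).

Trace 25: π^k(25) = [25, 1, 13, 7, 10, 22, 16] for k=0..6.
The orbit structure of x ↦ 13x mod 27: 7 orbits of sizes [9, 9, 3, 3, 1, 1, 1].
Σ(ℓ_i−1) = 27−7 = 20; sign = (−1)^20 = +1.

+1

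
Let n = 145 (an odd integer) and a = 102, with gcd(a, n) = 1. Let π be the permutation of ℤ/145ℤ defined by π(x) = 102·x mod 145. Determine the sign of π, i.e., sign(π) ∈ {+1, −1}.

+1

Trace 36: π^k(36) = [36, 47, 9, 48, 111, 12, 64] for k=0..6.
Cycle lengths of π_102 on ℤ/145ℤ: [28, 28, 28, 28, 28, 4, 1]; 7 cycles in total.
sign(π) = (−1)^{n − #cycles} = (−1)^{145−7} = (−1)^138 = +1.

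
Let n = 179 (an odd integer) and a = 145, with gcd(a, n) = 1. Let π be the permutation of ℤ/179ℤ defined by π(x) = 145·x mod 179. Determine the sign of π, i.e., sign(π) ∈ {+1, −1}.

Trace 25: π^k(25) = [25, 45, 81, 110, 19, 70, 126] for k=0..6.
Cycle type of π: 89×2 + 1; total 3 cycles.
179 − 3 = 176 transpositions; sign(π) = (−1)^176 = +1.

+1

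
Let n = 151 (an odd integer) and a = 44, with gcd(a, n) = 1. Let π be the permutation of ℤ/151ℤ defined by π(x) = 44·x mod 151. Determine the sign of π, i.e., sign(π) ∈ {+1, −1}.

Orbit of 8 under x↦44x: [8, 50, 86, 9, 94, 59, 29]… (length divides ord_151(44)).
Decompose π into cycles: lengths [25, 25, 25, 25, 25, 25, 1] (7 cycles, including the fixed point 0).
151 − 7 = 144 transpositions; sign(π) = (−1)^144 = +1.
(44|151)_J = +1 (Zolotarev's lemma cross-check).

+1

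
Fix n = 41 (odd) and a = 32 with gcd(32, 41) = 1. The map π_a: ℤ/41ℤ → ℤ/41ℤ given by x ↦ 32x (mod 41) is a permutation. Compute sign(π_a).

+1

Orbit of 40 under x↦32x: [40, 9, 1, 32]… (length divides ord_41(32)).
Cycle lengths of π_32 on ℤ/41ℤ: [4, 4, 4, 4, 4, 4, 4, 4, 4, 4, 1]; 11 cycles in total.
11 cycles on 41: each ℓ→(−1)^(ℓ−1), product (−1)^30 = +1.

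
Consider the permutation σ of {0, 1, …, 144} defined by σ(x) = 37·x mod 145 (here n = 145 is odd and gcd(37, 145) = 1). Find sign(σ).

+1

Orbit of 142 under x↦37x: [142, 34, 98, 1, 37, 64, 48]… (length divides ord_145(37)).
Cycle type of π: 28×5 + 4 + 1; total 7 cycles.
n − c = 145 − 7 = 138; sign = (−1)^138 = +1.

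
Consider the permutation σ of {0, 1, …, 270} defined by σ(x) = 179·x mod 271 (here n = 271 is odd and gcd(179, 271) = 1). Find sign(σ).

+1

Start at x=244: 244 → 45 → 196 → 125 → 153 → 16 → 154 → … (one orbit).
Cycle type of π: 135×2 + 1; total 3 cycles.
n − c = 271 − 3 = 268; sign = (−1)^268 = +1.
Via Zolotarev, sign(π_{179}) = (179|271) = +1.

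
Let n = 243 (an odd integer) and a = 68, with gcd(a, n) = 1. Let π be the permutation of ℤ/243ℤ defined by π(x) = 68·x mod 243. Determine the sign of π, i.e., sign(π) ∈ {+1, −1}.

-1

Orbit of 85 under x↦68x: [85, 191, 109, 122, 34, 125, 238]… (length divides ord_243(68)).
π_68 has 6 disjoint cycles with lengths [162, 54, 18, 6, 2, 1] on {0,…,242}.
243 − 6 = 237 transpositions; sign(π) = (−1)^237 = -1.
The Jacobi symbol (68|243) = -1 (Zolotarev) agrees.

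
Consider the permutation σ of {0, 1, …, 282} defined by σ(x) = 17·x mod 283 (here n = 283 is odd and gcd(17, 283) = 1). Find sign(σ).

Orbit of 4 under x↦17x: [4, 68, 24, 125, 144, 184, 15]… (length divides ord_283(17)).
Cycle type of π: 282 + 1; total 2 cycles.
With 2 cycles on 283 points, sign = (−1)^{283−2} = -1.
Check: (17/283) = -1 by Zolotarev.

-1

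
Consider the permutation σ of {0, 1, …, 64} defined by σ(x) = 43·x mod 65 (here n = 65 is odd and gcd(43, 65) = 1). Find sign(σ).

Orbit of 23 under x↦43x: [23, 14, 17, 16, 38, 9, 62]… (length divides ord_65(43)).
Cycle type of π: 12×4 + 6×2 + 4 + 1; total 8 cycles.
8 cycles on 65: each ℓ→(−1)^(ℓ−1), product (−1)^57 = -1.

-1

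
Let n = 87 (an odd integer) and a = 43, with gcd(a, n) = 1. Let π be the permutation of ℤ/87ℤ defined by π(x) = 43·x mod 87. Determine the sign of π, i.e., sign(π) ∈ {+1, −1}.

Start at x=52: 52 → 61 → 13 → 37 → 25 → 31 → 28 → … (one orbit).
The orbit structure of x ↦ 43x mod 87: 6 orbits of sizes [28, 28, 28, 1, 1, 1].
87 − 6 = 81 transpositions; sign(π) = (−1)^81 = -1.
The Jacobi symbol (43|87) = -1 (Zolotarev) agrees.

-1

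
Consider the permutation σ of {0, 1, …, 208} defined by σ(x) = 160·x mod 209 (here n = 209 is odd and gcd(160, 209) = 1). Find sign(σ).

Orbit of 20 under x↦160x: [20, 65, 159, 151, 125, 145, 1]… (length divides ord_209(160)).
Cycle lengths of π_160 on ℤ/209ℤ: [30, 30, 30, 30, 30, 30, 10, 6, 6, 6, 1]; 11 cycles in total.
sign(π) = (−1)^{n − #cycles} = (−1)^{209−11} = (−1)^198 = +1.
(160|209)_J = +1 (Zolotarev's lemma cross-check).

+1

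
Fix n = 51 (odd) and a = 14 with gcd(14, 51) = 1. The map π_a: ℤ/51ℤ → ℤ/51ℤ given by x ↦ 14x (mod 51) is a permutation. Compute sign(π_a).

Trace 23: π^k(23) = [23, 16, 20, 25, 44, 4, 5] for k=0..6.
π_14 has 5 disjoint cycles with lengths [16, 16, 16, 2, 1] on {0,…,50}.
Σ(ℓ_i−1) = 51−5 = 46; sign = (−1)^46 = +1.

+1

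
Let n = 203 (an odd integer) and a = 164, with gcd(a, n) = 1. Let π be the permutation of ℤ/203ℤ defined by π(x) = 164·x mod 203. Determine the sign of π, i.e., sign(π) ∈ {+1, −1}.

Start at x=74: 74 → 159 → 92 → 66 → 65 → 104 → 4 → … (one orbit).
5 cycles of lengths [84, 84, 28, 6, 1].
n − c = 203 − 5 = 198; sign = (−1)^198 = +1.
(164|203)_J = +1 (Zolotarev's lemma cross-check).

+1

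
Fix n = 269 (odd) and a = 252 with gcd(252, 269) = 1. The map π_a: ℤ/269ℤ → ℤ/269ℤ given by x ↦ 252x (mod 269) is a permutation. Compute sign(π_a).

Trace 16: π^k(16) = [16, 266, 51, 209, 213, 145, 225] for k=0..6.
Cycle type of π: 268 + 1; total 2 cycles.
n − c = 269 − 2 = 267; sign = (−1)^267 = -1.
Via Zolotarev, sign(π_{252}) = (252|269) = -1.

-1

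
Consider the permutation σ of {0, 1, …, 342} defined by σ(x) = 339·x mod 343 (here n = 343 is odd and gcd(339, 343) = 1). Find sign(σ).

Start at x=1: 1 → 339 → 16 → 279 → 256 → 5 → 323 → … (one orbit).
4 cycles of lengths [294, 42, 6, 1].
343 − 4 = 339 transpositions; sign(π) = (−1)^339 = -1.
(339|343)_J = -1 (Zolotarev's lemma cross-check).

-1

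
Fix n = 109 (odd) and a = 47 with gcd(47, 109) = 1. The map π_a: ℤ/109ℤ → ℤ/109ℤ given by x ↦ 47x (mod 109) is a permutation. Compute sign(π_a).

-1

Orbit of 107 under x↦47x: [107, 15, 51, 108, 62, 80, 54]… (length divides ord_109(47)).
Cycle lengths of π_47 on ℤ/109ℤ: [108, 1]; 2 cycles in total.
109 − 2 = 107 transpositions; sign(π) = (−1)^107 = -1.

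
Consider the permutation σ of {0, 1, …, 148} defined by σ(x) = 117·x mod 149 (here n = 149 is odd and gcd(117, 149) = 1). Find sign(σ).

Orbit of 15 under x↦117x: [15, 116, 13, 31, 51, 7, 74]… (length divides ord_149(117)).
Cycle type of π: 148 + 1; total 2 cycles.
With 2 cycles on 149 points, sign = (−1)^{149−2} = -1.
Via Zolotarev, sign(π_{117}) = (117|149) = -1.

-1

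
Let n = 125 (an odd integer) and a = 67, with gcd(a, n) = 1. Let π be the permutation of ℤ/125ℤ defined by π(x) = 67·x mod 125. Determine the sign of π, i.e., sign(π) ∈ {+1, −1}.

Orbit of 99 under x↦67x: [99, 8, 36, 37, 104, 93, 106]… (length divides ord_125(67)).
Decompose π into cycles: lengths [100, 20, 4, 1] (4 cycles, including the fixed point 0).
125 − 4 = 121 transpositions; sign(π) = (−1)^121 = -1.
Check: (67/125) = -1 by Zolotarev.

-1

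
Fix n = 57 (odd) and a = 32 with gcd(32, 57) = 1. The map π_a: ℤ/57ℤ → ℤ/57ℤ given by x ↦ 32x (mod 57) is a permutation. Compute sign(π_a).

+1

Trace 49: π^k(49) = [49, 29, 16, 56, 25, 2, 7] for k=0..6.
Cycle lengths of π_32 on ℤ/57ℤ: [18, 18, 18, 2, 1]; 5 cycles in total.
57 − 5 = 52 transpositions; sign(π) = (−1)^52 = +1.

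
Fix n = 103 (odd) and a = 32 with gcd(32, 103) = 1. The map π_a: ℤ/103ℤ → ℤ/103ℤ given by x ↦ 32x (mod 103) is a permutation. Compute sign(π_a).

Trace 100: π^k(100) = [100, 7, 18, 61, 98, 46, 30] for k=0..6.
π_32 has 3 disjoint cycles with lengths [51, 51, 1] on {0,…,102}.
n − c = 103 − 3 = 100; sign = (−1)^100 = +1.
(32|103)_J = +1 (Zolotarev's lemma cross-check).

+1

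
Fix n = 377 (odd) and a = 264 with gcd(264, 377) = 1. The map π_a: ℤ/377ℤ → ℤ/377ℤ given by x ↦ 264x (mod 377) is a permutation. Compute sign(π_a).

Trace 313: π^k(313) = [313, 69, 120, 12, 152, 166, 92] for k=0..6.
8 cycles of lengths [84, 84, 84, 84, 28, 6, 6, 1].
Σ(ℓ_i−1) = 377−8 = 369; sign = (−1)^369 = -1.

-1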